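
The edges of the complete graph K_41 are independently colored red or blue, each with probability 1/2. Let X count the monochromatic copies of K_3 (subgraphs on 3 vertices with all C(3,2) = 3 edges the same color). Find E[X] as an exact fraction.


Let X = Σ_S X_S over the C(41, 3) = 10660 subsets S of size 3, where X_S = 1 if the K_3 on S is monochromatic.
For a fixed S, the K_3 on S has C(3, 2) = 3 edges. P[all 3 edges red] = (1/2)^3, and likewise for blue, so P[monochromatic] = 2·(1/2)^3 = 2^{1 − 3} = 1/4.
Summing: E[X] = C(41, 3) · 2^{1 − 3} = 10660 · 1/4 = 2665.
Numerically: E[X] ≈ 2665.000.

E[X] = C(41,3)·2^(1−C(3,2)) = 2665 ≈ 2665.000.


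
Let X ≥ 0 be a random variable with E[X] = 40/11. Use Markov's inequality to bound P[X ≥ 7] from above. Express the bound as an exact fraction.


μ = E[X] = 40/11, a = 7.
Markov: P[X ≥ 7] ≤ μ/a = (40/11)/7 = 40/77.
Numerically: ≈ 0.519481.
(Since a = 7 > μ = 3.636364, the bound 40/77 is < 1 and informative.)

P[X ≥ 7] ≤ 40/77 ≈ 0.519481.


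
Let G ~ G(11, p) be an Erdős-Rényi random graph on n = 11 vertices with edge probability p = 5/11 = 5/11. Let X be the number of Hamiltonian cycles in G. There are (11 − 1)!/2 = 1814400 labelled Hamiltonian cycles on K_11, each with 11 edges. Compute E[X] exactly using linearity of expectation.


K_11 has (11 − 1)!/2 = 1814400 labelled Hamiltonian cycles.
For each such Hamiltonian cycle H, let X_H = 1 if all 11 edges of H are present in G. Then P[X_H = 1] = p^{11} = (5/11)^{11} = 48828125/285311670611.
Summing the indicators: E[X] = Σ_H E[X_H] = 1814400 · p^{11} = 1814400 · 48828125/285311670611 = 88593750000000/285311670611.
Numerically: E[X] ≈ 310.516.

E[X] = 1814400 · (5/11)^{11} = 88593750000000/285311670611 ≈ 310.516.


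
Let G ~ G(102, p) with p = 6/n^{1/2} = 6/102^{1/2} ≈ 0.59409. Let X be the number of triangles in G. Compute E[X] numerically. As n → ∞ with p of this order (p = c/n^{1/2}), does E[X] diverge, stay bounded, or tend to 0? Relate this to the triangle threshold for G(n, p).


Number of potential triangles: C(102, 3) = 171700.
Each occurs with probability p³ ≈ (0.59409)³ ≈ 2.0967830e-01.
By linearity: E[X] = C(102, 3)·p³ ≈ 171700 · 2.0967830e-01 ≈ 36001.76466.
Since α = 1/2 < 1, p = c/n^{1/2} ≫ 1/n is above the triangle threshold p ~ 1/n. Asymptotically E[X] ~ (c³/6)·n^{3(1−α)} = (6³/6)·n^{1.5} → ∞; triangles are abundant w.h.p.

E[X] ≈ 36001.76466; in regime p = Θ(1/n^{1/2}) E[X] diverges (above the triangle threshold p ~ 1/n).


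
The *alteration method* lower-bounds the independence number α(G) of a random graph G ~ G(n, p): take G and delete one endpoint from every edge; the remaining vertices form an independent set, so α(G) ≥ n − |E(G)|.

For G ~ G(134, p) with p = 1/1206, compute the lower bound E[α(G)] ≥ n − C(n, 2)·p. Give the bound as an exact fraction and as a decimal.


E[|E(G)|] = C(134, 2)·p = 8911 · (1/1206) = 133/18.
E[α(G)] ≥ n − E[|E(G)|] = 134 − 133/18 = 2279/18.
Numerically: ≈ 126.61111.
(This is only a lower bound; the true E[α(G)] may be larger.)

E[α(G)] ≥ 2279/18 ≈ 126.61111.


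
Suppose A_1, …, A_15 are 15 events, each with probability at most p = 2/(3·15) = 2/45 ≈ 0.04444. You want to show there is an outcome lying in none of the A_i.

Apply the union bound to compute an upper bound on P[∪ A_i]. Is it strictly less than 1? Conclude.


Union bound: P[∪_{i=1}^{15} A_i] ≤ Σ_i P[A_i] ≤ 15·p = 15·(2/45) = 2/3.
Numerically: 2/3 ≈ 0.66667.
Is 2/3 < 1? YES.
Since P[∪ A_i] ≤ 2/3 < 1, the complement has P[∩ A_i^c] ≥ 1 − 2/3 = 1/3 > 0, so some outcome avoids every A_i.

15·p = 2/3 ≈ 0.66667; existence CERTIFIED by the union bound.


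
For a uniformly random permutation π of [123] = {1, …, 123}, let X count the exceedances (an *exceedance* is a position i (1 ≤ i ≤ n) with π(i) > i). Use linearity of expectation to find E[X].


Write X = Σ_{i=1}^{123} X_i, where X_i = 1_{π(i) > i}.
For each fixed i, π(i) is uniform over {1, …, 123} (marginal of a uniform permutation), so P[π(i) > i] = (n − i)/n. Summing: Σ_{i=1}^{123} (n − i)/n = (0 + 1 + … + 122)/123 = 123(123 − 1)/(2·123) = (123 − 1)/2.
Hence E[X] = Σ_{i=1}^{123} (123 − i)/123 = 61 ≈ 61.0000.

E[X] = 61 = 61.0000.


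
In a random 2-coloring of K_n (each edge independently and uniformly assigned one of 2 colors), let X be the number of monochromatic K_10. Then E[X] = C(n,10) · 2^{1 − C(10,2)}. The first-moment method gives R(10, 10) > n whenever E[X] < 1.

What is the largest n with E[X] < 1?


We need C(n, 10) · 2^{1 − 45} < 1, i.e. C(n, 10) < 2^{45 − 1} = 17592186044416.
Check values of n near the boundary:
  n = 98: C(98, 10) = 14005614014756; 14005614014756 < 17592186044416? YES
  n = 99: C(99, 10) = 15579278510796; 15579278510796 < 17592186044416? YES
  n = 100: C(100, 10) = 17310309456440; 17310309456440 < 17592186044416? YES
  n = 101: C(101, 10) = 19212541264840; 19212541264840 < 17592186044416? NO
The largest n with C(n, 10) < 17592186044416 is n = 100 (where E[X] = 2163788682055/2199023255552 ≈ 0.98398). Hence R(10, 10) > 100, i.e. R(10, 10) ≥ 101.

Largest n = 100; hence R(10, 10) > 100.


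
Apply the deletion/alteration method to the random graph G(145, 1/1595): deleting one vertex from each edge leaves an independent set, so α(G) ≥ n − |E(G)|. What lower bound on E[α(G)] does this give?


E[|E(G)|] = C(145, 2)·p = 10440 · (1/1595) = 72/11.
E[α(G)] ≥ n − E[|E(G)|] = 145 − 72/11 = 1523/11.
Numerically: ≈ 138.455.
(This is only a lower bound; the true E[α(G)] may be larger.)

E[α(G)] ≥ 1523/11 ≈ 138.455.


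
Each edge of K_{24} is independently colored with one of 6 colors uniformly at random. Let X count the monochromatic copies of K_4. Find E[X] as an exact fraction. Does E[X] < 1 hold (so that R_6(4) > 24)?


E[X] = C(24, 4) · 6^{1 − 6} = 10626 · 6^{−5} = 10626/7776.
As a reduced fraction: E[X] = 1771/1296 ≈ 1.3665123.
Is E[X] < 1? NO.
Since E[X] ≥ 1, the first-moment bound is inconclusive at n = 24; it does NOT by itself certify R_6(4) > 24.

E[X] = 1771/1296 ≈ 1.3665123; E[X] ≥ 1; first-moment method inconclusive here.


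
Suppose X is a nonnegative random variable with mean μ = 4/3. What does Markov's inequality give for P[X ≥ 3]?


μ = E[X] = 4/3, a = 3.
Markov: P[X ≥ 3] ≤ μ/a = (4/3)/3 = 4/9.
Numerically: ≈ 0.4444.
(Since a = 3 > μ = 1.3333, the bound 4/9 is < 1 and informative.)

P[X ≥ 3] ≤ 4/9 ≈ 0.4444.


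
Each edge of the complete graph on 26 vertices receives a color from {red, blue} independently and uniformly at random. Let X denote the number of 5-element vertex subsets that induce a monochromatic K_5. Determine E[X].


Let X = Σ_S X_S over the C(26, 5) = 65780 subsets S of size 5, where X_S = 1 if the K_5 on S is monochromatic.
For a fixed S, the K_5 on S has C(5, 2) = 10 edges. P[all 10 edges red] = (1/2)^10, and likewise for blue, so P[monochromatic] = 2·(1/2)^10 = 2^{1 − 10} = 1/512.
Summing: E[X] = C(26, 5) · 2^{1 − 10} = 65780 · 1/512 = 16445/128.
Numerically: E[X] ≈ 128.477.

E[X] = C(26,5)·2^(1−C(5,2)) = 16445/128 ≈ 128.477.


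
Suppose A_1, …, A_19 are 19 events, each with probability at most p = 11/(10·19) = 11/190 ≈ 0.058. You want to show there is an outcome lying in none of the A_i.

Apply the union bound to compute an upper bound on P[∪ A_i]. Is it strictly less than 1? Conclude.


Union bound: P[∪_{i=1}^{19} A_i] ≤ Σ_i P[A_i] ≤ 19·p = 19·(11/190) = 11/10.
Numerically: 11/10 ≈ 1.100.
Is 11/10 < 1? NO.
Since the bound 11/10 is ≥ 1, the union bound is uninformative here; it does NOT by itself certify existence.

19·p = 11/10 ≈ 1.100; existence NOT certified by the union bound.


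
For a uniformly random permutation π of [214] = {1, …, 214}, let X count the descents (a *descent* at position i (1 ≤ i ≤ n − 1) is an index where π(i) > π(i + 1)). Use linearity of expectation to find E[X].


Write X = Σ X_I over i = 1, …, 213, with X_I the indicator of one descent.
There are 213 indicators.
For each fixed i, the pair (π(i), π(i+1)) is a uniformly random ordered pair of distinct values from {1, …, 214}; by symmetry P[π(i) > π(i+1)] = 1/2.
By linearity: E[X] = 213 · (1/2) = (214 − 1) · (1/2) = 213/2 ≈ 106.500000.

E[X] = 213/2 = 106.500000.


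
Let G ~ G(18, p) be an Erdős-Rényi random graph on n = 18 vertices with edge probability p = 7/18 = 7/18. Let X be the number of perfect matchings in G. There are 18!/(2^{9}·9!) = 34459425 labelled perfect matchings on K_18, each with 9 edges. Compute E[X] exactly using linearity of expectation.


K_18 has 18!/(2^{9}·9!) = 34459425 labelled perfect matchings.
For each such perfect matching H, let X_H = 1 if all 9 edges of H are present in G. Then P[X_H = 1] = p^{9} = (7/18)^{9} = 40353607/198359290368.
By linearity of expectation: E[X] = Σ_H E[X_H] = 34459425 · p^{9} = 34459425 · 40353607/198359290368 = 17167433257975/2448880128.
Numerically: E[X] ≈ 7010.32.

E[X] = 34459425 · (7/18)^{9} = 17167433257975/2448880128 ≈ 7010.32.


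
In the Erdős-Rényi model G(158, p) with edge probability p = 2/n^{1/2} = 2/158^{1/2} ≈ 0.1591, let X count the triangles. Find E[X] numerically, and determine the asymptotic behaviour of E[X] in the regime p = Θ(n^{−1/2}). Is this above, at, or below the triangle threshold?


Number of potential triangles: C(158, 3) = 644956.
Each occurs with probability p³ ≈ (0.1591)³ ≈ 4.028138e-03.
By linearity: E[X] = C(158, 3)·p³ ≈ 644956 · 4.028138e-03 ≈ 2597.9719.
Since α = 1/2 < 1, p = c/n^{1/2} ≫ 1/n is above the triangle threshold p ~ 1/n. Asymptotically E[X] ~ (c³/6)·n^{3(1−α)} = (2³/6)·n^{1.5} → ∞; triangles are abundant w.h.p.

E[X] ≈ 2597.9719; in regime p = Θ(1/n^{1/2}) E[X] diverges (above the triangle threshold p ~ 1/n).


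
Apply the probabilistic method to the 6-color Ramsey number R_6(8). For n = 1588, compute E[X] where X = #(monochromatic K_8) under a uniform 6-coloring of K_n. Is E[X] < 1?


E[X] = C(1588, 8) · 6^{1 − 28} = 985402800396653769702 · 6^{−27} = 985402800396653769702/1023490369077469249536.
As a reduced fraction: E[X] = 54744600022036320539/56860576059859402752 ≈ 0.962787.
Is E[X] < 1? YES.
Since E[X] < 1, there exists a 6-coloring of K_{1588} with no monochromatic K_8; hence R_6(8) > 1588.

E[X] = 54744600022036320539/56860576059859402752 ≈ 0.962787; E[X] < 1, so R_6(8) > 1588.


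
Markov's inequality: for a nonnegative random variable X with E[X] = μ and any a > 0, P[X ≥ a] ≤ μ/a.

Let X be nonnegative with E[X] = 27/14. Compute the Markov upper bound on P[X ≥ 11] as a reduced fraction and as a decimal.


μ = E[X] = 27/14, a = 11.
Markov: P[X ≥ 11] ≤ μ/a = (27/14)/11 = 27/154.
Numerically: ≈ 0.175.
(Since a = 11 > μ = 1.929, the bound 27/154 is < 1 and informative.)

P[X ≥ 11] ≤ 27/154 ≈ 0.175.


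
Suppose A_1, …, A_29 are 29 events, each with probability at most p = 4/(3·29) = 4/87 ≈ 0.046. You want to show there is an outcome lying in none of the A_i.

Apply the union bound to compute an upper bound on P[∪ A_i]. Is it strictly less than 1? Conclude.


Union bound: P[∪_{i=1}^{29} A_i] ≤ Σ_i P[A_i] ≤ 29·p = 29·(4/87) = 4/3.
Numerically: 4/3 ≈ 1.333.
Is 4/3 < 1? NO.
Since the bound 4/3 is ≥ 1, the union bound is uninformative here; it does NOT by itself certify existence.

29·p = 4/3 ≈ 1.333; existence NOT certified by the union bound.


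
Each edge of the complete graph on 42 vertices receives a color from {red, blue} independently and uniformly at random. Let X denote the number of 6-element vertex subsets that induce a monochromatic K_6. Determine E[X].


Let X = Σ_S X_S over the C(42, 6) = 5245786 subsets S of size 6, where X_S = 1 if the K_6 on S is monochromatic.
For a fixed S, the K_6 on S has C(6, 2) = 15 edges. P[all 15 edges red] = (1/2)^15, and likewise for blue, so P[monochromatic] = 2·(1/2)^15 = 2^{1 − 15} = 1/16384.
By linearity of expectation: E[X] = C(42, 6) · 2^{1 − 15} = 5245786 · 1/16384 = 2622893/8192.
Numerically: E[X] ≈ 320.17737.

E[X] = C(42,6)·2^(1−C(6,2)) = 2622893/8192 ≈ 320.17737.


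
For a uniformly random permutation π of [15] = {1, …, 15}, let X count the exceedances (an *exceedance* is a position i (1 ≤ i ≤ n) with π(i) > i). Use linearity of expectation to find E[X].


Write X = Σ_{i=1}^{15} X_i, where X_i = 1_{π(i) > i}.
For each fixed i, π(i) is uniform over {1, …, 15} (marginal of a uniform permutation), so P[π(i) > i] = (n − i)/n. Summing: Σ_{i=1}^{15} (n − i)/n = (0 + 1 + … + 14)/15 = 15(15 − 1)/(2·15) = (15 − 1)/2.
Hence E[X] = Σ_{i=1}^{15} (15 − i)/15 = 7 ≈ 7.000.

E[X] = 7 = 7.000.


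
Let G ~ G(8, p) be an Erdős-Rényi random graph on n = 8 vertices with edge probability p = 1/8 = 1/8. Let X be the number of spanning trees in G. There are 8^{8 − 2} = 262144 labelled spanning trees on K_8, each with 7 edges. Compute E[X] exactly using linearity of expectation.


K_8 has 8^{8 − 2} = 262144 labelled spanning trees.
For each such spanning tree H, let X_H = 1 if all 7 edges of H are present in G. Then P[X_H = 1] = p^{7} = (1/8)^{7} = 1/2097152.
Summing the indicators: E[X] = Σ_H E[X_H] = 262144 · p^{7} = 262144 · 1/2097152 = 1/8.
Numerically: E[X] ≈ 0.125.

E[X] = 262144 · (1/8)^{7} = 1/8 ≈ 0.125.


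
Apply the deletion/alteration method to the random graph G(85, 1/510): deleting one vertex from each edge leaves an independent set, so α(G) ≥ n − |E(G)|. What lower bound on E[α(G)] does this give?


E[|E(G)|] = C(85, 2)·p = 3570 · (1/510) = 7.
E[α(G)] ≥ n − E[|E(G)|] = 85 − 7 = 78.
Numerically: ≈ 78.000.
(This is only a lower bound; the true E[α(G)] may be larger.)

E[α(G)] ≥ 78 ≈ 78.000.


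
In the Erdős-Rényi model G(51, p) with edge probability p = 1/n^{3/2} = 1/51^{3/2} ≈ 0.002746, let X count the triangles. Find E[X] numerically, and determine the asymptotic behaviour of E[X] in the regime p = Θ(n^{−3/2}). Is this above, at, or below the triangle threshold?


Number of potential triangles: C(51, 3) = 20825.
Each occurs with probability p³ ≈ (0.002746)³ ≈ 2.069828e-08.
By linearity: E[X] = C(51, 3)·p³ ≈ 20825 · 2.069828e-08 ≈ 0.0004.
Since α = 3/2 > 1, p = c/n^{3/2} = o(1/n) is below the triangle threshold p ~ 1/n. Asymptotically E[X] ~ (c³/6)·n^{3(1−α)} = (1³/6)·n^{-1.5} → 0, so by Markov's inequality G has no triangles w.h.p.

E[X] ≈ 0.0004; in regime p = Θ(1/n^{3/2}) E[X] tends to 0 (below the triangle threshold p ~ 1/n).


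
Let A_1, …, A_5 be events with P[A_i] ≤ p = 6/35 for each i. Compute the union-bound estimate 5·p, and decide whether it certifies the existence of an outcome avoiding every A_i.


Union bound: P[∪_{i=1}^{5} A_i] ≤ Σ_i P[A_i] ≤ 5·p = 5·(6/35) = 6/7.
Numerically: 6/7 ≈ 0.8571429.
Is 6/7 < 1? YES.
Since P[∪ A_i] ≤ 6/7 < 1, the complement has P[∩ A_i^c] ≥ 1 − 6/7 = 1/7 > 0, so some outcome avoids every A_i.

5·p = 6/7 ≈ 0.8571429; existence CERTIFIED by the union bound.


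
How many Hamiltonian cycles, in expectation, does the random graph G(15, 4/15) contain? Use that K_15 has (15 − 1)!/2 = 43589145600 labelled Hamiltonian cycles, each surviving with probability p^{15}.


K_15 has (15 − 1)!/2 = 43589145600 labelled Hamiltonian cycles.
For each such Hamiltonian cycle H, let X_H = 1 if all 15 edges of H are present in G. Then P[X_H = 1] = p^{15} = (4/15)^{15} = 1073741824/437893890380859375.
By linearity of expectation: E[X] = Σ_H E[X_H] = 43589145600 · p^{15} = 43589145600 · 1073741824/437893890380859375 = 7704277975826432/72081298828125.
Numerically: E[X] ≈ 106.9.

E[X] = 43589145600 · (4/15)^{15} = 7704277975826432/72081298828125 ≈ 106.9.


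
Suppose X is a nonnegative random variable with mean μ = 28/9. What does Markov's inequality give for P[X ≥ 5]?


μ = E[X] = 28/9, a = 5.
Markov: P[X ≥ 5] ≤ μ/a = (28/9)/5 = 28/45.
Numerically: ≈ 0.62222.
(Since a = 5 > μ = 3.11111, the bound 28/45 is < 1 and informative.)

P[X ≥ 5] ≤ 28/45 ≈ 0.62222.


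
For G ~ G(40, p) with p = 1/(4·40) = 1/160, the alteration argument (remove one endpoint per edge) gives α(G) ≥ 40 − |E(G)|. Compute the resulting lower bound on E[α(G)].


E[|E(G)|] = C(40, 2)·p = 780 · (1/160) = 39/8.
E[α(G)] ≥ n − E[|E(G)|] = 40 − 39/8 = 281/8.
Numerically: ≈ 35.125000.
(This is only a lower bound; the true E[α(G)] may be larger.)

E[α(G)] ≥ 281/8 ≈ 35.125000.


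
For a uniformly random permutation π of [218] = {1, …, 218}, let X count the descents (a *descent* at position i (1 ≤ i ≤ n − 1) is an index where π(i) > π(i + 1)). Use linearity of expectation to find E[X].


Write X = Σ X_I over i = 1, …, 217, with X_I the indicator of one descent.
There are 217 indicators.
For each fixed i, the pair (π(i), π(i+1)) is a uniformly random ordered pair of distinct values from {1, …, 218}; by symmetry P[π(i) > π(i+1)] = 1/2.
By linearity: E[X] = 217 · (1/2) = (218 − 1) · (1/2) = 217/2 ≈ 108.50000.

E[X] = 217/2 = 108.50000.


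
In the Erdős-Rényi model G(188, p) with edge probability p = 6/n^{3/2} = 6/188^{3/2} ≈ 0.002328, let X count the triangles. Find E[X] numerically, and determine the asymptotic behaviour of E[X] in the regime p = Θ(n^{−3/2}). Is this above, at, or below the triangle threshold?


Number of potential triangles: C(188, 3) = 1089836.
Each occurs with probability p³ ≈ (0.002328)³ ≈ 1.261082e-08.
By linearity: E[X] = C(188, 3)·p³ ≈ 1089836 · 1.261082e-08 ≈ 0.0137.
Since α = 3/2 > 1, p = c/n^{3/2} = o(1/n) is below the triangle threshold p ~ 1/n. Asymptotically E[X] ~ (c³/6)·n^{3(1−α)} = (6³/6)·n^{-1.5} → 0, so by Markov's inequality G has no triangles w.h.p.

E[X] ≈ 0.0137; in regime p = Θ(1/n^{3/2}) E[X] tends to 0 (below the triangle threshold p ~ 1/n).


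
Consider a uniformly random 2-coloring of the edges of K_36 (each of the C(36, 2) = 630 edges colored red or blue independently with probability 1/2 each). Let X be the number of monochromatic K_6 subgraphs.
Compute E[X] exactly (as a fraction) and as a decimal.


Let X = Σ_S X_S over the C(36, 6) = 1947792 subsets S of size 6, where X_S = 1 if the K_6 on S is monochromatic.
For a fixed S, the K_6 on S has C(6, 2) = 15 edges. P[all 15 edges red] = (1/2)^15, and likewise for blue, so P[monochromatic] = 2·(1/2)^15 = 2^{1 − 15} = 1/16384.
Summing: E[X] = C(36, 6) · 2^{1 − 15} = 1947792 · 1/16384 = 121737/1024.
Numerically: E[X] ≈ 118.8838.

E[X] = C(36,6)·2^(1−C(6,2)) = 121737/1024 ≈ 118.8838.


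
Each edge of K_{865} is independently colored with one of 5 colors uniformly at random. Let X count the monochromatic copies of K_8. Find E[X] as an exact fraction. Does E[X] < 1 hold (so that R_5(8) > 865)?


E[X] = C(865, 8) · 5^{1 − 28} = 7525050909487743060 · 5^{−27} = 7525050909487743060/7450580596923828125.
As a reduced fraction: E[X] = 1505010181897548612/1490116119384765625 ≈ 1.0100.
Is E[X] < 1? NO.
Since E[X] ≥ 1, the first-moment bound is inconclusive at n = 865; it does NOT by itself certify R_5(8) > 865.

E[X] = 1505010181897548612/1490116119384765625 ≈ 1.0100; E[X] ≥ 1; first-moment method inconclusive here.


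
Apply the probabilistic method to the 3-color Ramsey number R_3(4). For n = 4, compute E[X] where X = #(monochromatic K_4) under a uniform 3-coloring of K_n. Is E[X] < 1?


E[X] = C(4, 4) · 3^{1 − 6} = 1 · 3^{−5} = 1/243.
As a reduced fraction: E[X] = 1/243 ≈ 0.0041152.
Is E[X] < 1? YES.
Since E[X] < 1, there exists a 3-coloring of K_{4} with no monochromatic K_4; hence R_3(4) > 4.

E[X] = 1/243 ≈ 0.0041152; E[X] < 1, so R_3(4) > 4.


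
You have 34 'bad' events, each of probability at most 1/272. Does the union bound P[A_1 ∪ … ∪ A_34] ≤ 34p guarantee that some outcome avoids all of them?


Union bound: P[∪_{i=1}^{34} A_i] ≤ Σ_i P[A_i] ≤ 34·p = 34·(1/272) = 1/8.
Numerically: 1/8 ≈ 0.1250000.
Is 1/8 < 1? YES.
Since P[∪ A_i] ≤ 1/8 < 1, the complement has P[∩ A_i^c] ≥ 1 − 1/8 = 7/8 > 0, so some outcome avoids every A_i.

34·p = 1/8 ≈ 0.1250000; existence CERTIFIED by the union bound.


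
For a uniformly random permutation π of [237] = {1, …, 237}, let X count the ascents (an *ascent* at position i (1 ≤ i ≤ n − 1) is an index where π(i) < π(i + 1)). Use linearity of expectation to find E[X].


Write X = Σ X_I over i = 1, …, 236, with X_I the indicator of one ascent.
There are 236 indicators.
For each fixed i, the pair (π(i), π(i+1)) is a uniformly random ordered pair of distinct values from {1, …, 237}; by symmetry P[π(i) < π(i+1)] = 1/2.
By linearity: E[X] = 236 · (1/2) = (237 − 1) · (1/2) = 118 ≈ 118.000000.

E[X] = 118 = 118.000000.


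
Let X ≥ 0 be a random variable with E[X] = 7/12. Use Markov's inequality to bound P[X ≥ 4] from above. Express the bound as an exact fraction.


μ = E[X] = 7/12, a = 4.
Markov: P[X ≥ 4] ≤ μ/a = (7/12)/4 = 7/48.
Numerically: ≈ 0.1458.
(Since a = 4 > μ = 0.5833, the bound 7/48 is < 1 and informative.)

P[X ≥ 4] ≤ 7/48 ≈ 0.1458.


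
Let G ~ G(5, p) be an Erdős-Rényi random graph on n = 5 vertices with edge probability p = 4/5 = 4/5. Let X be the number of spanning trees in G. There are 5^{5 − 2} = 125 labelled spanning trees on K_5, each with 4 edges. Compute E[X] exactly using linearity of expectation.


K_5 has 5^{5 − 2} = 125 labelled spanning trees.
For each such spanning tree H, let X_H = 1 if all 4 edges of H are present in G. Then P[X_H = 1] = p^{4} = (4/5)^{4} = 256/625.
By linearity of expectation: E[X] = Σ_H E[X_H] = 125 · p^{4} = 125 · 256/625 = 256/5.
Numerically: E[X] ≈ 51.2.

E[X] = 125 · (4/5)^{4} = 256/5 ≈ 51.2.


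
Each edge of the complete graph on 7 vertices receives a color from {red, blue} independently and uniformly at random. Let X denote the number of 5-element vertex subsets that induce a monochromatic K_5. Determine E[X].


Let X = Σ_S X_S over the C(7, 5) = 21 subsets S of size 5, where X_S = 1 if the K_5 on S is monochromatic.
For a fixed S, the K_5 on S has C(5, 2) = 10 edges. P[all 10 edges red] = (1/2)^10, and likewise for blue, so P[monochromatic] = 2·(1/2)^10 = 2^{1 − 10} = 1/512.
By linearity: E[X] = C(7, 5) · 2^{1 − 10} = 21 · 1/512 = 21/512.
Numerically: E[X] ≈ 0.04102.

E[X] = C(7,5)·2^(1−C(5,2)) = 21/512 ≈ 0.04102.


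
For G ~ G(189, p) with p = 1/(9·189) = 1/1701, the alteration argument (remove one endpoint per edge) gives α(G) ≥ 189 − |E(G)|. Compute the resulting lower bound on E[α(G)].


E[|E(G)|] = C(189, 2)·p = 17766 · (1/1701) = 94/9.
E[α(G)] ≥ n − E[|E(G)|] = 189 − 94/9 = 1607/9.
Numerically: ≈ 178.555556.
(This is only a lower bound; the true E[α(G)] may be larger.)

E[α(G)] ≥ 1607/9 ≈ 178.555556.


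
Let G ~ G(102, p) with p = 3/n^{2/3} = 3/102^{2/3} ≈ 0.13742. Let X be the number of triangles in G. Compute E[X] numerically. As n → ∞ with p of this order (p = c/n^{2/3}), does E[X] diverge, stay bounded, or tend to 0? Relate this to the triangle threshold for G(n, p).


Number of potential triangles: C(102, 3) = 171700.
Each occurs with probability p³ ≈ (0.13742)³ ≈ 2.5951557e-03.
By linearity: E[X] = C(102, 3)·p³ ≈ 171700 · 2.5951557e-03 ≈ 445.58824.
Since α = 2/3 < 1, p = c/n^{2/3} ≫ 1/n is above the triangle threshold p ~ 1/n. Asymptotically E[X] ~ (c³/6)·n^{3(1−α)} = (3³/6)·n^{1} → ∞; triangles are abundant w.h.p.

E[X] ≈ 445.58824; in regime p = Θ(1/n^{2/3}) E[X] diverges (above the triangle threshold p ~ 1/n).


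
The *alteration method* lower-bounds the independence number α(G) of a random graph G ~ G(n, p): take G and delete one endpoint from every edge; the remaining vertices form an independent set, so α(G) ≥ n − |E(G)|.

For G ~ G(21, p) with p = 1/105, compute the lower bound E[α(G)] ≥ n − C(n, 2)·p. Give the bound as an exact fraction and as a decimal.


E[|E(G)|] = C(21, 2)·p = 210 · (1/105) = 2.
E[α(G)] ≥ n − E[|E(G)|] = 21 − 2 = 19.
Numerically: ≈ 19.0000.
(This is only a lower bound; the true E[α(G)] may be larger.)

E[α(G)] ≥ 19 ≈ 19.0000.


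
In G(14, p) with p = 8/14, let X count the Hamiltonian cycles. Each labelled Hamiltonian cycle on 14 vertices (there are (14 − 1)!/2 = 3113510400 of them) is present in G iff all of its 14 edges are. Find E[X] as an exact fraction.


K_14 has (14 − 1)!/2 = 3113510400 labelled Hamiltonian cycles.
For each such Hamiltonian cycle H, let X_H = 1 if all 14 edges of H are present in G. Then P[X_H = 1] = p^{14} = (4/7)^{14} = 268435456/678223072849.
By linearity: E[X] = Σ_H E[X_H] = 3113510400 · p^{14} = 3113510400 · 268435456/678223072849 = 119396654854963200/96889010407.
Numerically: E[X] ≈ 1.23e+06.

E[X] = 3113510400 · (4/7)^{14} = 119396654854963200/96889010407 ≈ 1.23e+06.


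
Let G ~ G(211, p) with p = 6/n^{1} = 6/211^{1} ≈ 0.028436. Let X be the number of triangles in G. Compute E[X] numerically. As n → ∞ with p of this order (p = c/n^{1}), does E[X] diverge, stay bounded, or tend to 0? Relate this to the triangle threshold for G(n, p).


Number of potential triangles: C(211, 3) = 1543465.
Each occurs with probability p³ ≈ (0.028436)³ ≈ 2.29935689e-05.
By linearity: E[X] = C(211, 3)·p³ ≈ 1543465 · 2.29935689e-05 ≈ 35.489769.
Here α = 1, so p = 6/n is exactly at the triangle threshold p ~ 1/n. Asymptotically E[X] → c³/6 = 6³/6 = 36 ≈ 36.000000, a bounded constant. In this regime the triangle count is asymptotically Poisson(c³/6).

E[X] ≈ 35.489769; in regime p = Θ(1/n^{1}) E[X] stays bounded (at the triangle threshold p ~ 1/n).


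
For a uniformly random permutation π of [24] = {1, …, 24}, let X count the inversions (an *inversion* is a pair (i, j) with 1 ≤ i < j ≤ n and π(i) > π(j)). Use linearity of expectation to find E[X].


Write X = Σ X_I over the C(24, 2) = 276 pairs i < j, with X_I the indicator of one inversion.
There are 276 indicators.
For each fixed pair i < j, the values π(i) and π(j) are two distinct elements of {1, …, 24} in uniformly random order; by symmetry P[π(i) > π(j)] = 1/2.
By linearity: E[X] = 276 · (1/2) = C(24, 2) · (1/2) = 276/2 = 138 ≈ 138.000.

E[X] = 138 = 138.000.


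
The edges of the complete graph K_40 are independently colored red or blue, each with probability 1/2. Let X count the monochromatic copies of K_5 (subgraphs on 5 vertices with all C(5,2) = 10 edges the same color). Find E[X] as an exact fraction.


Let X = Σ_S X_S over the C(40, 5) = 658008 subsets S of size 5, where X_S = 1 if the K_5 on S is monochromatic.
For a fixed S, the K_5 on S has C(5, 2) = 10 edges. P[all 10 edges red] = (1/2)^10, and likewise for blue, so P[monochromatic] = 2·(1/2)^10 = 2^{1 − 10} = 1/512.
Summing: E[X] = C(40, 5) · 2^{1 − 10} = 658008 · 1/512 = 82251/64.
Numerically: E[X] ≈ 1285.17188.

E[X] = C(40,5)·2^(1−C(5,2)) = 82251/64 ≈ 1285.17188.


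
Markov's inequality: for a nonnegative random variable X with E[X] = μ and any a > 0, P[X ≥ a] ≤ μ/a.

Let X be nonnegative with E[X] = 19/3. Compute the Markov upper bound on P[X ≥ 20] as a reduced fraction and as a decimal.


μ = E[X] = 19/3, a = 20.
Markov: P[X ≥ 20] ≤ μ/a = (19/3)/20 = 19/60.
Numerically: ≈ 0.316667.
(Since a = 20 > μ = 6.333333, the bound 19/60 is < 1 and informative.)

P[X ≥ 20] ≤ 19/60 ≈ 0.316667.


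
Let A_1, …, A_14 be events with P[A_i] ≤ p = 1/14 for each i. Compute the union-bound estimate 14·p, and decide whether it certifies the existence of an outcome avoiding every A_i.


Union bound: P[∪_{i=1}^{14} A_i] ≤ Σ_i P[A_i] ≤ 14·p = 14·(1/14) = 1.
Numerically: 1 ≈ 1.000000.
Is 1 < 1? NO.
Since the bound 1 is ≥ 1, the union bound is uninformative here; it does NOT by itself certify existence.

14·p = 1 ≈ 1.000000; existence NOT certified by the union bound.


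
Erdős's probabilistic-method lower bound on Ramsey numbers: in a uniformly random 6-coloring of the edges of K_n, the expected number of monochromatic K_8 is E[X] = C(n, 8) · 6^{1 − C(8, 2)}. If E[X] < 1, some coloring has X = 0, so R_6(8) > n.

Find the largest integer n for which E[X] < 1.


We need C(n, 8) · 6^{1 − 28} < 1, i.e. C(n, 8) < 6^{28 − 1} = 1023490369077469249536.
Check values of n near the boundary:
  n = 1590: C(1590, 8) = 995397314198933813310; 995397314198933813310 < 1023490369077469249536? YES
  n = 1591: C(1591, 8) = 1000427749141189953870; 1000427749141189953870 < 1023490369077469249536? YES
  n = 1592: C(1592, 8) = 1005480414540892933435; 1005480414540892933435 < 1023490369077469249536? YES
  n = 1593: C(1593, 8) = 1010555394551193970323; 1010555394551193970323 < 1023490369077469249536? YES
  n = 1594: C(1594, 8) = 1015652773590544255167; 1015652773590544255167 < 1023490369077469249536? YES
  n = 1595: C(1595, 8) = 1020772636343363633895; 1020772636343363633895 < 1023490369077469249536? YES
  n = 1596: C(1596, 8) = 1025915067760710553965; 1025915067760710553965 < 1023490369077469249536? NO
  n = 1597: C(1597, 8) = 1031080153060953275445; 1031080153060953275445 < 1023490369077469249536? NO
  n = 1598: C(1598, 8) = 1036267977730442348529; 1036267977730442348529 < 1023490369077469249536? NO
The largest n with C(n, 8) < 1023490369077469249536 is n = 1595 (where E[X] = 113419181815929292655/113721152119718805504 ≈ 0.9973446). Hence R_6(8) > 1595, i.e. R_6(8) ≥ 1596.

Largest n = 1595; hence R_6(8) > 1595.


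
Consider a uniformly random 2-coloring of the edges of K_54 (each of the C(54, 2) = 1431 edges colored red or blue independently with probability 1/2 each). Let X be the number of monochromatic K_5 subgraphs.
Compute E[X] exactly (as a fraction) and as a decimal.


Let X = Σ_S X_S over the C(54, 5) = 3162510 subsets S of size 5, where X_S = 1 if the K_5 on S is monochromatic.
For a fixed S, the K_5 on S has C(5, 2) = 10 edges. P[all 10 edges red] = (1/2)^10, and likewise for blue, so P[monochromatic] = 2·(1/2)^10 = 2^{1 − 10} = 1/512.
By linearity of expectation: E[X] = C(54, 5) · 2^{1 − 10} = 3162510 · 1/512 = 1581255/256.
Numerically: E[X] ≈ 6176.777.

E[X] = C(54,5)·2^(1−C(5,2)) = 1581255/256 ≈ 6176.777.


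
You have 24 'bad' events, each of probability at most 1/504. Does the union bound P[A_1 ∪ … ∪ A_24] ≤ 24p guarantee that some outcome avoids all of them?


Union bound: P[∪_{i=1}^{24} A_i] ≤ Σ_i P[A_i] ≤ 24·p = 24·(1/504) = 1/21.
Numerically: 1/21 ≈ 0.048.
Is 1/21 < 1? YES.
Since P[∪ A_i] ≤ 1/21 < 1, the complement has P[∩ A_i^c] ≥ 1 − 1/21 = 20/21 > 0, so some outcome avoids every A_i.

24·p = 1/21 ≈ 0.048; existence CERTIFIED by the union bound.


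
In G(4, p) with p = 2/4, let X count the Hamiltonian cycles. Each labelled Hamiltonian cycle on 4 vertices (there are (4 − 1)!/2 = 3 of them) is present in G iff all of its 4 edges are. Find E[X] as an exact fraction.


K_4 has (4 − 1)!/2 = 3 labelled Hamiltonian cycles.
For each such Hamiltonian cycle H, let X_H = 1 if all 4 edges of H are present in G. Then P[X_H = 1] = p^{4} = (1/2)^{4} = 1/16.
By linearity: E[X] = Σ_H E[X_H] = 3 · p^{4} = 3 · 1/16 = 3/16.
Numerically: E[X] ≈ 0.188.

E[X] = 3 · (1/2)^{4} = 3/16 ≈ 0.188.


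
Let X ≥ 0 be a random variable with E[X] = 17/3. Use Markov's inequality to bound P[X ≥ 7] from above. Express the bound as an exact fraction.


μ = E[X] = 17/3, a = 7.
Markov: P[X ≥ 7] ≤ μ/a = (17/3)/7 = 17/21.
Numerically: ≈ 0.810.
(Since a = 7 > μ = 5.667, the bound 17/21 is < 1 and informative.)

P[X ≥ 7] ≤ 17/21 ≈ 0.810.


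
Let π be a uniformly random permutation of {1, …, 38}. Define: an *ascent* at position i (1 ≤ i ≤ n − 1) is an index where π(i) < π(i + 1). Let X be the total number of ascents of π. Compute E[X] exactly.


Write X = Σ X_I over i = 1, …, 37, with X_I the indicator of one ascent.
There are 37 indicators.
For each fixed i, the pair (π(i), π(i+1)) is a uniformly random ordered pair of distinct values from {1, …, 38}; by symmetry P[π(i) < π(i+1)] = 1/2.
By linearity: E[X] = 37 · (1/2) = (38 − 1) · (1/2) = 37/2 ≈ 18.5000.

E[X] = 37/2 = 18.5000.


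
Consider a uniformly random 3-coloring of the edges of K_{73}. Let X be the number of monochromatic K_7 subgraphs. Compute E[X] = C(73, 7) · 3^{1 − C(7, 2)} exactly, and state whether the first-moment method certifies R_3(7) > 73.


E[X] = C(73, 7) · 3^{1 − 21} = 1629348612 · 3^{−20} = 1629348612/3486784401.
As a reduced fraction: E[X] = 543116204/1162261467 ≈ 0.4673.
Is E[X] < 1? YES.
Since E[X] < 1, there exists a 3-coloring of K_{73} with no monochromatic K_7; hence R_3(7) > 73.

E[X] = 543116204/1162261467 ≈ 0.4673; E[X] < 1, so R_3(7) > 73.


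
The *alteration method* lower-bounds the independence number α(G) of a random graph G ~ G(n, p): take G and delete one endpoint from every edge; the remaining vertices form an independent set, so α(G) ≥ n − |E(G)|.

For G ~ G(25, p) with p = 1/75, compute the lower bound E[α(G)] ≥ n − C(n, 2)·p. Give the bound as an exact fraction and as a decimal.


E[|E(G)|] = C(25, 2)·p = 300 · (1/75) = 4.
E[α(G)] ≥ n − E[|E(G)|] = 25 − 4 = 21.
Numerically: ≈ 21.000.
(This is only a lower bound; the true E[α(G)] may be larger.)

E[α(G)] ≥ 21 ≈ 21.000.


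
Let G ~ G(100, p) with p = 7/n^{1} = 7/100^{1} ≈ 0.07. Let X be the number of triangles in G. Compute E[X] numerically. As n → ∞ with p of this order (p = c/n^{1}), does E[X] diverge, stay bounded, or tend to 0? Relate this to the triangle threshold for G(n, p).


Number of potential triangles: C(100, 3) = 161700.
Each occurs with probability p³ ≈ (0.07)³ ≈ 3.430000e-04.
By linearity: E[X] = C(100, 3)·p³ ≈ 161700 · 3.430000e-04 ≈ 55.4631.
Here α = 1, so p = 7/n is exactly at the triangle threshold p ~ 1/n. Asymptotically E[X] → c³/6 = 7³/6 = 343/6 ≈ 57.1667, a bounded constant. In this regime the triangle count is asymptotically Poisson(c³/6).

E[X] ≈ 55.4631; in regime p = Θ(1/n^{1}) E[X] stays bounded (at the triangle threshold p ~ 1/n).


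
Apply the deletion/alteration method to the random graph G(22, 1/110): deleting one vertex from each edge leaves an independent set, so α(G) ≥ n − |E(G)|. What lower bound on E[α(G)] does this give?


E[|E(G)|] = C(22, 2)·p = 231 · (1/110) = 21/10.
E[α(G)] ≥ n − E[|E(G)|] = 22 − 21/10 = 199/10.
Numerically: ≈ 19.900.
(This is only a lower bound; the true E[α(G)] may be larger.)

E[α(G)] ≥ 199/10 ≈ 19.900.


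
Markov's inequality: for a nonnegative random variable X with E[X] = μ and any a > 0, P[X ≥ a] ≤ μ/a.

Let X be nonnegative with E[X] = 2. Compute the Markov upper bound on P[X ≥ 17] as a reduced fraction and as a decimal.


μ = E[X] = 2, a = 17.
Markov: P[X ≥ 17] ≤ μ/a = (2)/17 = 2/17.
Numerically: ≈ 0.1176.
(Since a = 17 > μ = 2.0000, the bound 2/17 is < 1 and informative.)

P[X ≥ 17] ≤ 2/17 ≈ 0.1176.


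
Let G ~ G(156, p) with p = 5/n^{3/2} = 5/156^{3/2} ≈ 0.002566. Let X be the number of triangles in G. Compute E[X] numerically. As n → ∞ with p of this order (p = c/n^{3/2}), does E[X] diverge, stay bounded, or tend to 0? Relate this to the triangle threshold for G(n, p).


Number of potential triangles: C(156, 3) = 620620.
Each occurs with probability p³ ≈ (0.002566)³ ≈ 1.689855e-08.
By linearity: E[X] = C(156, 3)·p³ ≈ 620620 · 1.689855e-08 ≈ 0.0105.
Since α = 3/2 > 1, p = c/n^{3/2} = o(1/n) is below the triangle threshold p ~ 1/n. Asymptotically E[X] ~ (c³/6)·n^{3(1−α)} = (5³/6)·n^{-1.5} → 0, so by Markov's inequality G has no triangles w.h.p.

E[X] ≈ 0.0105; in regime p = Θ(1/n^{3/2}) E[X] tends to 0 (below the triangle threshold p ~ 1/n).


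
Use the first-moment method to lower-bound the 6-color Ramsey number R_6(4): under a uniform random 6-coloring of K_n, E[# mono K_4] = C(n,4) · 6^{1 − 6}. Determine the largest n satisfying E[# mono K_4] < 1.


We need C(n, 4) · 6^{1 − 6} < 1, i.e. C(n, 4) < 6^{6 − 1} = 7776.
Check values of n near the boundary:
  n = 20: C(20, 4) = 4845; 4845 < 7776? YES
  n = 21: C(21, 4) = 5985; 5985 < 7776? YES
  n = 22: C(22, 4) = 7315; 7315 < 7776? YES
  n = 23: C(23, 4) = 8855; 8855 < 7776? NO
  n = 24: C(24, 4) = 10626; 10626 < 7776? NO
  n = 25: C(25, 4) = 12650; 12650 < 7776? NO
The largest n with C(n, 4) < 7776 is n = 22 (where E[X] = 7315/7776 ≈ 0.9407). Hence R_6(4) > 22, i.e. R_6(4) ≥ 23.

Largest n = 22; hence R_6(4) > 22.


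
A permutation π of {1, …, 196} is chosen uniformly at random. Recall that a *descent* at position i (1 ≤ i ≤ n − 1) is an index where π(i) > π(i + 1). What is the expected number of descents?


Write X = Σ X_I over i = 1, …, 195, with X_I the indicator of one descent.
There are 195 indicators.
For each fixed i, the pair (π(i), π(i+1)) is a uniformly random ordered pair of distinct values from {1, …, 196}; by symmetry P[π(i) > π(i+1)] = 1/2.
By linearity: E[X] = 195 · (1/2) = (196 − 1) · (1/2) = 195/2 ≈ 97.500000.

E[X] = 195/2 = 97.500000.


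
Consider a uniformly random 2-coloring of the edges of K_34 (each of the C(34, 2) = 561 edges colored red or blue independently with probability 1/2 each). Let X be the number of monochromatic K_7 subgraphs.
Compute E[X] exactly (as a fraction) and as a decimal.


Let X = Σ_S X_S over the C(34, 7) = 5379616 subsets S of size 7, where X_S = 1 if the K_7 on S is monochromatic.
For a fixed S, the K_7 on S has C(7, 2) = 21 edges. P[all 21 edges red] = (1/2)^21, and likewise for blue, so P[monochromatic] = 2·(1/2)^21 = 2^{1 − 21} = 1/1048576.
Summing: E[X] = C(34, 7) · 2^{1 − 21} = 5379616 · 1/1048576 = 168113/32768.
Numerically: E[X] ≈ 5.130.

E[X] = C(34,7)·2^(1−C(7,2)) = 168113/32768 ≈ 5.130.


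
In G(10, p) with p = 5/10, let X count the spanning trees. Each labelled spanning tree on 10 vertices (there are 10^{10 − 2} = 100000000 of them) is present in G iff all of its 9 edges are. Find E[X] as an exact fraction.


K_10 has 10^{10 − 2} = 100000000 labelled spanning trees.
For each such spanning tree H, let X_H = 1 if all 9 edges of H are present in G. Then P[X_H = 1] = p^{9} = (1/2)^{9} = 1/512.
By linearity: E[X] = Σ_H E[X_H] = 100000000 · p^{9} = 100000000 · 1/512 = 390625/2.
Numerically: E[X] ≈ 1.95e+05.

E[X] = 100000000 · (1/2)^{9} = 390625/2 ≈ 1.95e+05.


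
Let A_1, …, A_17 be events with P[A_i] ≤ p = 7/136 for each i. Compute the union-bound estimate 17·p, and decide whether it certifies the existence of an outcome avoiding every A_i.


Union bound: P[∪_{i=1}^{17} A_i] ≤ Σ_i P[A_i] ≤ 17·p = 17·(7/136) = 7/8.
Numerically: 7/8 ≈ 0.87500.
Is 7/8 < 1? YES.
Since P[∪ A_i] ≤ 7/8 < 1, the complement has P[∩ A_i^c] ≥ 1 − 7/8 = 1/8 > 0, so some outcome avoids every A_i.

17·p = 7/8 ≈ 0.87500; existence CERTIFIED by the union bound.


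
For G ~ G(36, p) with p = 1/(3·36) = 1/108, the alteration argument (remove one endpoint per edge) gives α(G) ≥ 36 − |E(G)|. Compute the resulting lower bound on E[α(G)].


E[|E(G)|] = C(36, 2)·p = 630 · (1/108) = 35/6.
E[α(G)] ≥ n − E[|E(G)|] = 36 − 35/6 = 181/6.
Numerically: ≈ 30.16667.
(This is only a lower bound; the true E[α(G)] may be larger.)

E[α(G)] ≥ 181/6 ≈ 30.16667.


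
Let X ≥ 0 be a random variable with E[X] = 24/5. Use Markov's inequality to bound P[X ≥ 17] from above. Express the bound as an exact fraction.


μ = E[X] = 24/5, a = 17.
Markov: P[X ≥ 17] ≤ μ/a = (24/5)/17 = 24/85.
Numerically: ≈ 0.282353.
(Since a = 17 > μ = 4.800000, the bound 24/85 is < 1 and informative.)

P[X ≥ 17] ≤ 24/85 ≈ 0.282353.


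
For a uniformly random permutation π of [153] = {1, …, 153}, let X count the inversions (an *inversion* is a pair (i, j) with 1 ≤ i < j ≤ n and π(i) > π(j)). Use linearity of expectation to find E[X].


Write X = Σ X_I over the C(153, 2) = 11628 pairs i < j, with X_I the indicator of one inversion.
There are 11628 indicators.
For each fixed pair i < j, the values π(i) and π(j) are two distinct elements of {1, …, 153} in uniformly random order; by symmetry P[π(i) > π(j)] = 1/2.
By linearity: E[X] = 11628 · (1/2) = C(153, 2) · (1/2) = 11628/2 = 5814 ≈ 5814.00000.

E[X] = 5814 = 5814.00000.
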